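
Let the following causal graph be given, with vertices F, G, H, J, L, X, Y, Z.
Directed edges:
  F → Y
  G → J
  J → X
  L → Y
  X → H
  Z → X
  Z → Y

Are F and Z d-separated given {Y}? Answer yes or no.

No — F and Z are d-connected given {Y}.

Bayes-Ball from F | {Y} reaches {H,L,X,Z}.
Z ∈ reach(F|{Y}) ⇒ F ⊥̸ Z | {Y}.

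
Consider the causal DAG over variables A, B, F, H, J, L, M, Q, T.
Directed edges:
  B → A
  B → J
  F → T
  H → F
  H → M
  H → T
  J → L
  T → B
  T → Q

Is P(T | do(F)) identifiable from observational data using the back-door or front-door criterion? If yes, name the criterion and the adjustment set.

desc(F)\{F}={A,B,J,L,Q,T}; candidates ⊆ {H,M}.
size 0: {}; under {} F still reaches {A,B,H,J,L,M,Q,T} ∋ T.
{H}: F⊥T given {H} in G with F→· removed — back-door holds.
P(T|do(F)) = Σ_{H} P(T|F,H)·P(H).

P(T|do(F)): backdoor, adjust for {H}.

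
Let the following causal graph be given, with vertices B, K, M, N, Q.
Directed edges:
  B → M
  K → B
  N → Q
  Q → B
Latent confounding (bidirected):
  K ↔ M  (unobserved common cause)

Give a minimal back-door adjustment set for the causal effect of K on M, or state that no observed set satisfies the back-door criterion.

desc(K)\{K}={B,M}; candidates ⊆ {N,Q}.
K↔M: latent back-door arc(s) into K.
size 0: {}; under {} K still reaches {M} ∋ M.
size 1: {N}, {Q}; under {N} K still reaches {M} ∋ M.
size 2: {N,Q}; under {N,Q} K still reaches {M} ∋ M.
K↔M cannot be blocked by any observed set — no back-door set.

K→M: no observed back-door set.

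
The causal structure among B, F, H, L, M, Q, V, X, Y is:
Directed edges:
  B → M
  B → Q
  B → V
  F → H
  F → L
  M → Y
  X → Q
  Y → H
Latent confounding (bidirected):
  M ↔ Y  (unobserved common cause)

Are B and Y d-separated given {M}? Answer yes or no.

Bayes-Ball from B | {M} reaches {H,Q,V,Y}.
Y ∈ reach(B|{M}) ⇒ B ⊥̸ Y | {M}.

No — B and Y are d-connected given {M}.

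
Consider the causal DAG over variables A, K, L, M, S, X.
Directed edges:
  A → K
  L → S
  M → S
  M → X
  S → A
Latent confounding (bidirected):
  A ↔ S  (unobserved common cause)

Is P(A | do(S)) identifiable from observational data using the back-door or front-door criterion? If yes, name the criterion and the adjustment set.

P(A|do(S)): not identifiable (no BD/FD set).

desc(S)\{S}={A,K}; candidates ⊆ {L,M,X}.
S↔A: latent back-door arc(s) into S.
size 0: {}; under {} S still reaches {A,K,L,M,X} ∋ A.
size 1: {L}, {M}, {X}; under {L} S still reaches {A,K,M,X} ∋ A.
size 2: {L,M}, {L,X}, {M,X}; under {L,M} S still reaches {A,K} ∋ A.
S↔A cannot be blocked by any observed set — no back-door set.
No mediator lies on a directed S→…→A path.
Neither criterion identifies P(A|do(S)) in this graph.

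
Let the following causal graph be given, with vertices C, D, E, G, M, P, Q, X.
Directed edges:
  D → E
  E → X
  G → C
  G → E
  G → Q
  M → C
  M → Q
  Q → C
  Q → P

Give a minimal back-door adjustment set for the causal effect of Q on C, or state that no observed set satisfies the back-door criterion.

desc(Q)\{Q}={C,P}; candidates ⊆ {D,E,G,M,X}.
size 0: {}; under {} Q still reaches {C,E,G,M,X} ∋ C.
size 1: {D}, {E}, {G} …(+2); under {D} Q still reaches {C,E,G,M,X} ∋ C.
{G,M}: Q⊥C given {G,M} in G with Q→· removed — back-door holds.

Q→C: minimal back-door set {G, M}.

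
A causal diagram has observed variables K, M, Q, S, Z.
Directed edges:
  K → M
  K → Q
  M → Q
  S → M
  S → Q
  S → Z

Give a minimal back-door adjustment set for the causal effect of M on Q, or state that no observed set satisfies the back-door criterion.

desc(M)\{M}={Q}; candidates ⊆ {K,S,Z}.
size 0: {}; under {} M still reaches {K,Q,S,Z} ∋ Q.
size 1: {K}, {S}, {Z}; under {K} M still reaches {Q,S,Z} ∋ Q.
{K,S}: M⊥Q given {K,S} in G with M→· removed — back-door holds.

M→Q: minimal back-door set {K, S}.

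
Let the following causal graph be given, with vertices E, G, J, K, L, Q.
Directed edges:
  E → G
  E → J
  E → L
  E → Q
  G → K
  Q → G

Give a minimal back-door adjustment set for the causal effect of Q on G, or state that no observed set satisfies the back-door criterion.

desc(Q)\{Q}={G,K}; candidates ⊆ {E,J,L}.
size 0: {}; under {} Q still reaches {E,G,J,K,L} ∋ G.
{E}: Q⊥G given {E} in G with Q→· removed — back-door holds.

Q→G: minimal back-door set {E}.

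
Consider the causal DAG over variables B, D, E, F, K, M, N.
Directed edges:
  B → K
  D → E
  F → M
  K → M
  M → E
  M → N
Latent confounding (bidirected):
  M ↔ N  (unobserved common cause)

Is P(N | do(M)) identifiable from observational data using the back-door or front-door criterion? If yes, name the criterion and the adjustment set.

P(N|do(M)): not identifiable (no BD/FD set).

desc(M)\{M}={E,N}; candidates ⊆ {B,D,F,K}.
M↔N: latent back-door arc(s) into M.
size 0: {}; under {} M still reaches {B,F,K,N} ∋ N.
size 1: {B}, {D}, {F} …(+1); under {B} M still reaches {F,K,N} ∋ N.
size 2: {B,D}, {B,F}, {B,K} …(+3); under {B,D} M still reaches {F,K,N} ∋ N.
M↔N cannot be blocked by any observed set — no back-door set.
No mediator lies on a directed M→…→N path.
Neither criterion identifies P(N|do(M)) in this graph.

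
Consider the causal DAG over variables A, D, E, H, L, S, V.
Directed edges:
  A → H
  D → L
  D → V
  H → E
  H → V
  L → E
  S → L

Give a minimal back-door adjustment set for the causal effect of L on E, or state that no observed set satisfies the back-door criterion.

L→E: minimal back-door set ∅.

desc(L)\{L}={E}; candidates ⊆ {A,D,H,S,V}.
∅: L⊥E given ∅ in G with L→· removed — back-door holds.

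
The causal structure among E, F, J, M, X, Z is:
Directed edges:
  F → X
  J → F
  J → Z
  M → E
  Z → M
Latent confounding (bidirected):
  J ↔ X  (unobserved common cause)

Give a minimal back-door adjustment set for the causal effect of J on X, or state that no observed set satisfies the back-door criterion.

J→X: no observed back-door set.

desc(J)\{J}={E,F,M,X,Z}; candidates ⊆ {—}.
J↔X: latent back-door arc(s) into J.
size 0: {}; under {} J still reaches {X} ∋ X.
J↔X cannot be blocked by any observed set — no back-door set.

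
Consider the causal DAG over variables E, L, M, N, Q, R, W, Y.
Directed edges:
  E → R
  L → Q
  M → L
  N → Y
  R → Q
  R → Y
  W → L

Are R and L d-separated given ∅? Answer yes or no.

Yes — R ⊥ L | ∅.

Bayes-Ball from R | ∅ reaches {E,Q,Y}.
L ∉ reach(R|∅) ⇒ R ⊥ L | ∅.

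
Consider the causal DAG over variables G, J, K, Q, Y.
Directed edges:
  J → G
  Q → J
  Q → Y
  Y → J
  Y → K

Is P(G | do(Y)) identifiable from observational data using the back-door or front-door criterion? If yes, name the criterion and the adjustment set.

P(G|do(Y)): backdoor, adjust for {Q}.

desc(Y)\{Y}={G,J,K}; candidates ⊆ {Q}.
size 0: {}; under {} Y still reaches {G,J,Q} ∋ G.
{Q}: Y⊥G given {Q} in G with Y→· removed — back-door holds.
P(G|do(Y)) = Σ_{Q} P(G|Y,Q)·P(Q).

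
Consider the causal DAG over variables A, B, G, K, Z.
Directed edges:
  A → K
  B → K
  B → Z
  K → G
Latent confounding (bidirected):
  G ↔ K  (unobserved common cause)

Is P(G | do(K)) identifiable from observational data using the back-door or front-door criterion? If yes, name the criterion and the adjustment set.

P(G|do(K)): not identifiable (no BD/FD set).

desc(K)\{K}={G}; candidates ⊆ {A,B,Z}.
K↔G: latent back-door arc(s) into K.
size 0: {}; under {} K still reaches {A,B,G,Z} ∋ G.
size 1: {A}, {B}, {Z}; under {A} K still reaches {B,G,Z} ∋ G.
size 2: {A,B}, {A,Z}, {B,Z}; under {A,B} K still reaches {G} ∋ G.
K↔G cannot be blocked by any observed set — no back-door set.
No mediator lies on a directed K→…→G path.
Neither criterion identifies P(G|do(K)) in this graph.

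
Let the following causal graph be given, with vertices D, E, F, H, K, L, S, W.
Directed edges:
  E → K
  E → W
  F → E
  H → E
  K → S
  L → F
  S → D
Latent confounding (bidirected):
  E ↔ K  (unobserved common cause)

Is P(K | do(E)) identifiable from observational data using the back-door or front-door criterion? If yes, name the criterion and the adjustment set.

desc(E)\{E}={D,K,S,W}; candidates ⊆ {F,H,L}.
E↔K: latent back-door arc(s) into E.
size 0: {}; under {} E still reaches {D,F,H,K,L,S} ∋ K.
size 1: {F}, {H}, {L}; under {F} E still reaches {D,H,K,S} ∋ K.
size 2: {F,H}, {F,L}, {H,L}; under {F,H} E still reaches {D,K,S} ∋ K.
E↔K cannot be blocked by any observed set — no back-door set.
No mediator lies on a directed E→…→K path.
Neither criterion identifies P(K|do(E)) in this graph.

P(K|do(E)): not identifiable (no BD/FD set).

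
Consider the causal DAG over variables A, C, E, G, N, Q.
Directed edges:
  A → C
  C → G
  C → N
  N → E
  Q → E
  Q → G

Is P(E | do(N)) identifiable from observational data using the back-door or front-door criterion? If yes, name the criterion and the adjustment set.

P(E|do(N)): backdoor, adjust for ∅.

desc(N)\{N}={E}; candidates ⊆ {A,C,G,Q}.
∅: N⊥E given ∅ in G with N→· removed — back-door holds.
P(E|do(N)) = P(E|N) — no adjustment needed.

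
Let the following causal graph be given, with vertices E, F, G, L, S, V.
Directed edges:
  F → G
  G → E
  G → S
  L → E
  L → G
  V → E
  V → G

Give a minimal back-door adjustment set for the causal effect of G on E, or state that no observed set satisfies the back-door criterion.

G→E: minimal back-door set {L, V}.

desc(G)\{G}={E,S}; candidates ⊆ {F,L,V}.
size 0: {}; under {} G still reaches {E,F,L,V} ∋ E.
size 1: {F}, {L}, {V}; under {F} G still reaches {E,L,V} ∋ E.
{L,V}: G⊥E given {L,V} in G with G→· removed — back-door holds.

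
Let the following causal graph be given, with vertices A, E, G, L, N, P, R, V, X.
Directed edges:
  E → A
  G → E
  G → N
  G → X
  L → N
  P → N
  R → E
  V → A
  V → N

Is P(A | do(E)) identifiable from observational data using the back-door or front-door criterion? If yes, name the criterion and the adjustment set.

desc(E)\{E}={A}; candidates ⊆ {G,L,N,P,R,V,X}.
∅: E⊥A given ∅ in G with E→· removed — back-door holds.
P(A|do(E)) = P(A|E) — no adjustment needed.

P(A|do(E)): backdoor, adjust for ∅.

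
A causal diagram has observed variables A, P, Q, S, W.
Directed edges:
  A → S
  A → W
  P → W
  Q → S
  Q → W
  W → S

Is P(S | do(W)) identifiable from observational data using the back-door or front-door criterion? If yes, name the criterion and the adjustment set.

P(S|do(W)): backdoor, adjust for {A, Q}.

desc(W)\{W}={S}; candidates ⊆ {A,P,Q}.
size 0: {}; under {} W still reaches {A,P,Q,S} ∋ S.
size 1: {A}, {P}, {Q}; under {A} W still reaches {P,Q,S} ∋ S.
{A,Q}: W⊥S given {A,Q} in G with W→· removed — back-door holds.
P(S|do(W)) = Σ_{A,Q} P(S|W,A,Q)·P(A,Q).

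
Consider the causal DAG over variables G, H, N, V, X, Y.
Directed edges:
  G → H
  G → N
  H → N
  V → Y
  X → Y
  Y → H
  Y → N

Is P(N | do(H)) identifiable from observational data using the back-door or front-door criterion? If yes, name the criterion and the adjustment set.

desc(H)\{H}={N}; candidates ⊆ {G,V,X,Y}.
size 0: {}; under {} H still reaches {G,N,V,X,Y} ∋ N.
size 1: {G}, {V}, {X} …(+1); under {G} H still reaches {N,V,X,Y} ∋ N.
{G,Y}: H⊥N given {G,Y} in G with H→· removed — back-door holds.
P(N|do(H)) = Σ_{G,Y} P(N|H,G,Y)·P(G,Y).

P(N|do(H)): backdoor, adjust for {G, Y}.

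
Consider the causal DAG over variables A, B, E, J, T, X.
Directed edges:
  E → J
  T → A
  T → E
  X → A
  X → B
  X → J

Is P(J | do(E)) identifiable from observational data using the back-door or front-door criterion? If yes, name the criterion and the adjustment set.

desc(E)\{E}={J}; candidates ⊆ {A,B,T,X}.
∅: E⊥J given ∅ in G with E→· removed — back-door holds.
P(J|do(E)) = P(J|E) — no adjustment needed.

P(J|do(E)): backdoor, adjust for ∅.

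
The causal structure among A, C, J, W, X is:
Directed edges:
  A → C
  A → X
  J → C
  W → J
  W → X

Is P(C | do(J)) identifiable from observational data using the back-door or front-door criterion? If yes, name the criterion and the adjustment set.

desc(J)\{J}={C}; candidates ⊆ {A,W,X}.
∅: J⊥C given ∅ in G with J→· removed — back-door holds.
P(C|do(J)) = P(C|J) — no adjustment needed.

P(C|do(J)): backdoor, adjust for ∅.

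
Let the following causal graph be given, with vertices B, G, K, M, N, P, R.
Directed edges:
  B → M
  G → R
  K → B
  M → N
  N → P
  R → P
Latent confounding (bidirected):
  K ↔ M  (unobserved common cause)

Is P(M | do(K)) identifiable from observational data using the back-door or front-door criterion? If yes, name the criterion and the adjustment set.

P(M|do(K)): frontdoor, adjust for {B}.

desc(K)\{K}={B,M,N,P}; candidates ⊆ {G,R}.
K↔M: latent back-door arc(s) into K.
size 0: {}; under {} K still reaches {M,N,P} ∋ M.
size 1: {G}, {R}; under {G} K still reaches {M,N,P} ∋ M.
size 2: {G,R}; under {G,R} K still reaches {M,N,P} ∋ M.
K↔M cannot be blocked by any observed set — no back-door set.
{B}: (i) intercepts every directed K→M path; (ii) no back-door K→{B}; (iii) {K} blocks every back-door {B}→M. Front-door holds.
P(M|do(K)) = Σ_{B} P(B|K) Σ_{K'} P(M|B,K')P(K').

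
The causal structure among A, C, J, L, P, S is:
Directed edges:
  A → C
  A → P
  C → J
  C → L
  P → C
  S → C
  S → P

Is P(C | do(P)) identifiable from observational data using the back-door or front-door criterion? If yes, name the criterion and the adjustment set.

P(C|do(P)): backdoor, adjust for {A, S}.

desc(P)\{P}={C,J,L}; candidates ⊆ {A,S}.
size 0: {}; under {} P still reaches {A,C,J,L,S} ∋ C.
size 1: {A}, {S}; under {A} P still reaches {C,J,L,S} ∋ C.
{A,S}: P⊥C given {A,S} in G with P→· removed — back-door holds.
P(C|do(P)) = Σ_{A,S} P(C|P,A,S)·P(A,S).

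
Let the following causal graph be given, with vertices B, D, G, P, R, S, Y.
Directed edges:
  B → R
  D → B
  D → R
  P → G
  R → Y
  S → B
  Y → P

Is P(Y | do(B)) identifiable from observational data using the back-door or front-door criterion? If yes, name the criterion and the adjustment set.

P(Y|do(B)): backdoor, adjust for {D}.

desc(B)\{B}={G,P,R,Y}; candidates ⊆ {D,S}.
size 0: {}; under {} B still reaches {D,G,P,R,S,Y} ∋ Y.
{D}: B⊥Y given {D} in G with B→· removed — back-door holds.
P(Y|do(B)) = Σ_{D} P(Y|B,D)·P(D).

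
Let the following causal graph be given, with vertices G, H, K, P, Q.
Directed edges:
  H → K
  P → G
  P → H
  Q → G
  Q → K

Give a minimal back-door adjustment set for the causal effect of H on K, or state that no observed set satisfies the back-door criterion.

desc(H)\{H}={K}; candidates ⊆ {G,P,Q}.
∅: H⊥K given ∅ in G with H→· removed — back-door holds.

H→K: minimal back-door set ∅.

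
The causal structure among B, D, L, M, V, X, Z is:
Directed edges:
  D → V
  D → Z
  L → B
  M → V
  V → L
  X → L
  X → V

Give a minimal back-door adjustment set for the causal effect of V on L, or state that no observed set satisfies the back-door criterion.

V→L: minimal back-door set {X}.

desc(V)\{V}={B,L}; candidates ⊆ {D,M,X,Z}.
size 0: {}; under {} V still reaches {B,D,L,M,X,Z} ∋ L.
{X}: V⊥L given {X} in G with V→· removed — back-door holds.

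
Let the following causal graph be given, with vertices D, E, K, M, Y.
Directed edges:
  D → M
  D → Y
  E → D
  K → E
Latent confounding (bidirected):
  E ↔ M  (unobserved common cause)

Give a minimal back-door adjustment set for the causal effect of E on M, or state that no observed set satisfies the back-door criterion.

E→M: no observed back-door set.

desc(E)\{E}={D,M,Y}; candidates ⊆ {K}.
E↔M: latent back-door arc(s) into E.
size 0: {}; under {} E still reaches {K,M} ∋ M.
size 1: {K}; under {K} E still reaches {M} ∋ M.
E↔M cannot be blocked by any observed set — no back-door set.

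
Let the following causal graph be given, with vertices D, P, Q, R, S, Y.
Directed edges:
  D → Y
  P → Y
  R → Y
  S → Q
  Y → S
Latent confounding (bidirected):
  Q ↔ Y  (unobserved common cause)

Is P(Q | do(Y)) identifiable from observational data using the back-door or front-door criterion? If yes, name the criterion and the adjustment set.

P(Q|do(Y)): frontdoor, adjust for {S}.

desc(Y)\{Y}={Q,S}; candidates ⊆ {D,P,R}.
Y↔Q: latent back-door arc(s) into Y.
size 0: {}; under {} Y still reaches {D,P,Q,R} ∋ Q.
size 1: {D}, {P}, {R}; under {D} Y still reaches {P,Q,R} ∋ Q.
size 2: {D,P}, {D,R}, {P,R}; under {D,P} Y still reaches {Q,R} ∋ Q.
Y↔Q cannot be blocked by any observed set — no back-door set.
{S}: (i) intercepts every directed Y→Q path; (ii) no back-door Y→{S}; (iii) {Y} blocks every back-door {S}→Q. Front-door holds.
P(Q|do(Y)) = Σ_{S} P(S|Y) Σ_{Y'} P(Q|S,Y')P(Y').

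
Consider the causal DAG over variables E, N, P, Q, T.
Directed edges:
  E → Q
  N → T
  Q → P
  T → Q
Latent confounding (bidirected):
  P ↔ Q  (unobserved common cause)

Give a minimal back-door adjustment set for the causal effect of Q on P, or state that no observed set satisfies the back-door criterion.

desc(Q)\{Q}={P}; candidates ⊆ {E,N,T}.
Q↔P: latent back-door arc(s) into Q.
size 0: {}; under {} Q still reaches {E,N,P,T} ∋ P.
size 1: {E}, {N}, {T}; under {E} Q still reaches {N,P,T} ∋ P.
size 2: {E,N}, {E,T}, {N,T}; under {E,N} Q still reaches {P,T} ∋ P.
Q↔P cannot be blocked by any observed set — no back-door set.

Q→P: no observed back-door set.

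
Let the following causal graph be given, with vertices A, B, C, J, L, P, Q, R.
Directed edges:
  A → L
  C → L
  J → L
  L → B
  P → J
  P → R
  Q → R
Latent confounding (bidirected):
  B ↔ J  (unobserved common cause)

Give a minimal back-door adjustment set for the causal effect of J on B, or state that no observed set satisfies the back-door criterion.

desc(J)\{J}={B,L}; candidates ⊆ {A,C,P,Q,R}.
J↔B: latent back-door arc(s) into J.
size 0: {}; under {} J still reaches {B,P,R} ∋ B.
size 1: {A}, {C}, {P} …(+2); under {A} J still reaches {B,P,R} ∋ B.
size 2: {A,C}, {A,P}, {A,Q} …(+7); under {A,C} J still reaches {B,P,R} ∋ B.
J↔B cannot be blocked by any observed set — no back-door set.

J→B: no observed back-door set.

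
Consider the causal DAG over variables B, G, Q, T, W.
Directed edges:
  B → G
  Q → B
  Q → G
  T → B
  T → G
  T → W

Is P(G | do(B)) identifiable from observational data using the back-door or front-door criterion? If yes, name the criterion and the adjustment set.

P(G|do(B)): backdoor, adjust for {Q, T}.

desc(B)\{B}={G}; candidates ⊆ {Q,T,W}.
size 0: {}; under {} B still reaches {G,Q,T,W} ∋ G.
size 1: {Q}, {T}, {W}; under {Q} B still reaches {G,T,W} ∋ G.
{Q,T}: B⊥G given {Q,T} in G with B→· removed — back-door holds.
P(G|do(B)) = Σ_{Q,T} P(G|B,Q,T)·P(Q,T).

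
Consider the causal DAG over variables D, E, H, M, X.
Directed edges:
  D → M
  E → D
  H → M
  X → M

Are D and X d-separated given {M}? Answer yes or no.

No — D and X are d-connected given {M}.

Bayes-Ball from D | {M} reaches {E,H,X}.
X ∈ reach(D|{M}) ⇒ D ⊥̸ X | {M}.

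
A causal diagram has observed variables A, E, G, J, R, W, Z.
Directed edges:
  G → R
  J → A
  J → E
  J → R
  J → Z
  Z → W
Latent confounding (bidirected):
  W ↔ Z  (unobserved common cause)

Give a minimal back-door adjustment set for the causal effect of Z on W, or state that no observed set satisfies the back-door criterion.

desc(Z)\{Z}={W}; candidates ⊆ {A,E,G,J,R}.
Z↔W: latent back-door arc(s) into Z.
size 0: {}; under {} Z still reaches {A,E,J,R,W} ∋ W.
size 1: {A}, {E}, {G} …(+2); under {A} Z still reaches {E,J,R,W} ∋ W.
size 2: {A,E}, {A,G}, {A,J} …(+7); under {A,E} Z still reaches {J,R,W} ∋ W.
Z↔W cannot be blocked by any observed set — no back-door set.

Z→W: no observed back-door set.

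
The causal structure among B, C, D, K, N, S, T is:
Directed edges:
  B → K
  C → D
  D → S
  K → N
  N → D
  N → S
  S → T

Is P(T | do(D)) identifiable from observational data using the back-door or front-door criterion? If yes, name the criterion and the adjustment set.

P(T|do(D)): backdoor, adjust for {N}.

desc(D)\{D}={S,T}; candidates ⊆ {B,C,K,N}.
size 0: {}; under {} D still reaches {B,C,K,N,S,T} ∋ T.
{N}: D⊥T given {N} in G with D→· removed — back-door holds.
P(T|do(D)) = Σ_{N} P(T|D,N)·P(N).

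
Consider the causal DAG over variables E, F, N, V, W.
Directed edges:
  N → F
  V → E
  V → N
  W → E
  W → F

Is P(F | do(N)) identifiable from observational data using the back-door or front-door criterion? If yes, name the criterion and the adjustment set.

P(F|do(N)): backdoor, adjust for ∅.

desc(N)\{N}={F}; candidates ⊆ {E,V,W}.
∅: N⊥F given ∅ in G with N→· removed — back-door holds.
P(F|do(N)) = P(F|N) — no adjustment needed.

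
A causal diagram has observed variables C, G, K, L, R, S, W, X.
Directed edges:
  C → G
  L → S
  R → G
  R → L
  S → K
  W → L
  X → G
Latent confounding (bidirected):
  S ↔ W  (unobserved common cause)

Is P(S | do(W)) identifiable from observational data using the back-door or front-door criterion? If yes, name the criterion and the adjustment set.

P(S|do(W)): frontdoor, adjust for {L}.

desc(W)\{W}={K,L,S}; candidates ⊆ {C,G,R,X}.
W↔S: latent back-door arc(s) into W.
size 0: {}; under {} W still reaches {K,S} ∋ S.
size 1: {C}, {G}, {R} …(+1); under {C} W still reaches {K,S} ∋ S.
size 2: {C,G}, {C,R}, {C,X} …(+3); under {C,G} W still reaches {K,S} ∋ S.
W↔S cannot be blocked by any observed set — no back-door set.
{L}: (i) intercepts every directed W→S path; (ii) no back-door W→{L}; (iii) {W} blocks every back-door {L}→S. Front-door holds.
P(S|do(W)) = Σ_{L} P(L|W) Σ_{W'} P(S|L,W')P(W').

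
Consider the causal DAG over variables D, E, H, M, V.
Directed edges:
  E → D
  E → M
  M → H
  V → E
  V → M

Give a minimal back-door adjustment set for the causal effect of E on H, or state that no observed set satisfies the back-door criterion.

desc(E)\{E}={D,H,M}; candidates ⊆ {V}.
size 0: {}; under {} E still reaches {H,M,V} ∋ H.
{V}: E⊥H given {V} in G with E→· removed — back-door holds.

E→H: minimal back-door set {V}.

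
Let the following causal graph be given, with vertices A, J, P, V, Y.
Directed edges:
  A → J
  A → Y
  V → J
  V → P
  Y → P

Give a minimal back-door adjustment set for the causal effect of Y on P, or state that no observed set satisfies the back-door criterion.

desc(Y)\{Y}={P}; candidates ⊆ {A,J,V}.
∅: Y⊥P given ∅ in G with Y→· removed — back-door holds.

Y→P: minimal back-door set ∅.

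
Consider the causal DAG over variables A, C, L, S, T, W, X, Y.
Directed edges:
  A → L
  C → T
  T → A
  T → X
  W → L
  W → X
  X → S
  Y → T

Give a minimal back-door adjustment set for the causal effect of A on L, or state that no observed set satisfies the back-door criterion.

A→L: minimal back-door set ∅.

desc(A)\{A}={L}; candidates ⊆ {C,S,T,W,X,Y}.
∅: A⊥L given ∅ in G with A→· removed — back-door holds.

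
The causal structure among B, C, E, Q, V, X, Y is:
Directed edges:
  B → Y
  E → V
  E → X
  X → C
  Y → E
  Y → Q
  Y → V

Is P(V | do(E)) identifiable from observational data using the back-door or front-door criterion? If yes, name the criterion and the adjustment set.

desc(E)\{E}={C,V,X}; candidates ⊆ {B,Q,Y}.
size 0: {}; under {} E still reaches {B,Q,V,Y} ∋ V.
{Y}: E⊥V given {Y} in G with E→· removed — back-door holds.
P(V|do(E)) = Σ_{Y} P(V|E,Y)·P(Y).

P(V|do(E)): backdoor, adjust for {Y}.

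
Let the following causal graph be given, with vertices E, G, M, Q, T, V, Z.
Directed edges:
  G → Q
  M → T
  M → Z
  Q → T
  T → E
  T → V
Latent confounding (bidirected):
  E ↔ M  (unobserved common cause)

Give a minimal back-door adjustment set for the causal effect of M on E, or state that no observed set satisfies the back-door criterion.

desc(M)\{M}={E,T,V,Z}; candidates ⊆ {G,Q}.
M↔E: latent back-door arc(s) into M.
size 0: {}; under {} M still reaches {E} ∋ E.
size 1: {G}, {Q}; under {G} M still reaches {E} ∋ E.
size 2: {G,Q}; under {G,Q} M still reaches {E} ∋ E.
M↔E cannot be blocked by any observed set — no back-door set.

M→E: no observed back-door set.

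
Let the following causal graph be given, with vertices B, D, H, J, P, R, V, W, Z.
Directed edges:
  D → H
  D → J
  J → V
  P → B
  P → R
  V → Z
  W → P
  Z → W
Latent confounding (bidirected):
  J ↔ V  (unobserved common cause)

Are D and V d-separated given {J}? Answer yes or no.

No — D and V are d-connected given {J}.

Bayes-Ball from D | {J} reaches {B,H,P,R,V,W,Z}.
V ∈ reach(D|{J}) ⇒ D ⊥̸ V | {J}.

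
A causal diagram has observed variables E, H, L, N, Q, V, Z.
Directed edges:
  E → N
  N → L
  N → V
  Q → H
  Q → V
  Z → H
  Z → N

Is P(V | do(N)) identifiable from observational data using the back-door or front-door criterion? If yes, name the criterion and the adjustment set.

desc(N)\{N}={L,V}; candidates ⊆ {E,H,Q,Z}.
∅: N⊥V given ∅ in G with N→· removed — back-door holds.
P(V|do(N)) = P(V|N) — no adjustment needed.

P(V|do(N)): backdoor, adjust for ∅.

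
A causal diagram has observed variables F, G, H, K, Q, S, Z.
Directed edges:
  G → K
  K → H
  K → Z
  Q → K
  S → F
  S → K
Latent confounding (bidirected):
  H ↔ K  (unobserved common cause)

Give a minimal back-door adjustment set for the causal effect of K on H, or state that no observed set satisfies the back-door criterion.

K→H: no observed back-door set.

desc(K)\{K}={H,Z}; candidates ⊆ {F,G,Q,S}.
K↔H: latent back-door arc(s) into K.
size 0: {}; under {} K still reaches {F,G,H,Q,S} ∋ H.
size 1: {F}, {G}, {Q} …(+1); under {F} K still reaches {G,H,Q,S} ∋ H.
size 2: {F,G}, {F,Q}, {F,S} …(+3); under {F,G} K still reaches {H,Q,S} ∋ H.
K↔H cannot be blocked by any observed set — no back-door set.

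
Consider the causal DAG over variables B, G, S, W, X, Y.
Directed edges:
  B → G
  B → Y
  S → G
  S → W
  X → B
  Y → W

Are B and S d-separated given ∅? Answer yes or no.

Yes — B ⊥ S | ∅.

Bayes-Ball from B | ∅ reaches {G,W,X,Y}.
S ∉ reach(B|∅) ⇒ B ⊥ S | ∅.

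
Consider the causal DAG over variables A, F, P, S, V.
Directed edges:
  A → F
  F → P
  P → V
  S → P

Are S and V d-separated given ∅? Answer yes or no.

Bayes-Ball from S | ∅ reaches {P,V}.
V ∈ reach(S|∅) ⇒ S ⊥̸ V | ∅.

No — S and V are d-connected given ∅.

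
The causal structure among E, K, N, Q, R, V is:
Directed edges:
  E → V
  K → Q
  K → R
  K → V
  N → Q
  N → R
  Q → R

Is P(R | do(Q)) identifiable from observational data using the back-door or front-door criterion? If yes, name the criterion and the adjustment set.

desc(Q)\{Q}={R}; candidates ⊆ {E,K,N,V}.
size 0: {}; under {} Q still reaches {K,N,R,V} ∋ R.
size 1: {E}, {K}, {N} …(+1); under {E} Q still reaches {K,N,R,V} ∋ R.
{K,N}: Q⊥R given {K,N} in G with Q→· removed — back-door holds.
P(R|do(Q)) = Σ_{K,N} P(R|Q,K,N)·P(K,N).

P(R|do(Q)): backdoor, adjust for {K, N}.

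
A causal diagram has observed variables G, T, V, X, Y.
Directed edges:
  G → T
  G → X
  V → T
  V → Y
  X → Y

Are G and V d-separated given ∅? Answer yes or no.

Bayes-Ball from G | ∅ reaches {T,X,Y}.
V ∉ reach(G|∅) ⇒ G ⊥ V | ∅.

Yes — G ⊥ V | ∅.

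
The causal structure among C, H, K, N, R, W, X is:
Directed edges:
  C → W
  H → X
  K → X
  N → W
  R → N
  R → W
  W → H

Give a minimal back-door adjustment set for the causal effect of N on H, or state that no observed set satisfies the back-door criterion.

desc(N)\{N}={H,W,X}; candidates ⊆ {C,K,R}.
size 0: {}; under {} N still reaches {H,R,W,X} ∋ H.
{R}: N⊥H given {R} in G with N→· removed — back-door holds.

N→H: minimal back-door set {R}.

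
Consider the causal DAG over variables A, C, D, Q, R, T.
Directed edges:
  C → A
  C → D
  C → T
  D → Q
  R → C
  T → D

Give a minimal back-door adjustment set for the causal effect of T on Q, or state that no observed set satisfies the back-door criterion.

desc(T)\{T}={D,Q}; candidates ⊆ {A,C,R}.
size 0: {}; under {} T still reaches {A,C,D,Q,R} ∋ Q.
{C}: T⊥Q given {C} in G with T→· removed — back-door holds.

T→Q: minimal back-door set {C}.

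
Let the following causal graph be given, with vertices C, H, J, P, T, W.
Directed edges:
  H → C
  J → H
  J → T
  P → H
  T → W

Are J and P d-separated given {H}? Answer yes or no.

Bayes-Ball from J | {H} reaches {P,T,W}.
P ∈ reach(J|{H}) ⇒ J ⊥̸ P | {H}.

No — J and P are d-connected given {H}.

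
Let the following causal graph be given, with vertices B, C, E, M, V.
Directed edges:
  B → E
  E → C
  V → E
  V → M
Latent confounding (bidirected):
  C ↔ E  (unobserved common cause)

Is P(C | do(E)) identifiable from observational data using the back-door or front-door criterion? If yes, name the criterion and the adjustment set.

P(C|do(E)): not identifiable (no BD/FD set).

desc(E)\{E}={C}; candidates ⊆ {B,M,V}.
E↔C: latent back-door arc(s) into E.
size 0: {}; under {} E still reaches {B,C,M,V} ∋ C.
size 1: {B}, {M}, {V}; under {B} E still reaches {C,M,V} ∋ C.
size 2: {B,M}, {B,V}, {M,V}; under {B,M} E still reaches {C,V} ∋ C.
E↔C cannot be blocked by any observed set — no back-door set.
No mediator lies on a directed E→…→C path.
Neither criterion identifies P(C|do(E)) in this graph.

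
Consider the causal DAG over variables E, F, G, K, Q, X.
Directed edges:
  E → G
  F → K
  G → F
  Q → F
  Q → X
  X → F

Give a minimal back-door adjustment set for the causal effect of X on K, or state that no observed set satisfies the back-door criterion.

desc(X)\{X}={F,K}; candidates ⊆ {E,G,Q}.
size 0: {}; under {} X still reaches {F,K,Q} ∋ K.
{Q}: X⊥K given {Q} in G with X→· removed — back-door holds.

X→K: minimal back-door set {Q}.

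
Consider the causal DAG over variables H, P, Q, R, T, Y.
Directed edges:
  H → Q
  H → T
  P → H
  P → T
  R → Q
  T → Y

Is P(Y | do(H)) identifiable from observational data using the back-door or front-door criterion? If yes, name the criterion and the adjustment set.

P(Y|do(H)): backdoor, adjust for {P}.

desc(H)\{H}={Q,T,Y}; candidates ⊆ {P,R}.
size 0: {}; under {} H still reaches {P,T,Y} ∋ Y.
{P}: H⊥Y given {P} in G with H→· removed — back-door holds.
P(Y|do(H)) = Σ_{P} P(Y|H,P)·P(P).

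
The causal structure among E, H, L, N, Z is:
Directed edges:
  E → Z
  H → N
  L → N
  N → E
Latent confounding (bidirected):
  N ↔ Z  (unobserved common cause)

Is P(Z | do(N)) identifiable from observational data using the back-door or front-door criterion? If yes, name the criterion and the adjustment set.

desc(N)\{N}={E,Z}; candidates ⊆ {H,L}.
N↔Z: latent back-door arc(s) into N.
size 0: {}; under {} N still reaches {H,L,Z} ∋ Z.
size 1: {H}, {L}; under {H} N still reaches {L,Z} ∋ Z.
size 2: {H,L}; under {H,L} N still reaches {Z} ∋ Z.
N↔Z cannot be blocked by any observed set — no back-door set.
{E}: (i) intercepts every directed N→Z path; (ii) no back-door N→{E}; (iii) {N} blocks every back-door {E}→Z. Front-door holds.
P(Z|do(N)) = Σ_{E} P(E|N) Σ_{N'} P(Z|E,N')P(N').

P(Z|do(N)): frontdoor, adjust for {E}.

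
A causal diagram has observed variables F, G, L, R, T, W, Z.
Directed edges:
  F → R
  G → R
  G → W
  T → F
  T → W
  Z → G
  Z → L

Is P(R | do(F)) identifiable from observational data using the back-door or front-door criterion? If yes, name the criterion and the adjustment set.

desc(F)\{F}={R}; candidates ⊆ {G,L,T,W,Z}.
∅: F⊥R given ∅ in G with F→· removed — back-door holds.
P(R|do(F)) = P(R|F) — no adjustment needed.

P(R|do(F)): backdoor, adjust for ∅.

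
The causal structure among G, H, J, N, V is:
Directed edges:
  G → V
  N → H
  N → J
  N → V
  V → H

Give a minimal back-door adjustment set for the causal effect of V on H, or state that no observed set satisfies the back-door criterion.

V→H: minimal back-door set {N}.

desc(V)\{V}={H}; candidates ⊆ {G,J,N}.
size 0: {}; under {} V still reaches {G,H,J,N} ∋ H.
{N}: V⊥H given {N} in G with V→· removed — back-door holds.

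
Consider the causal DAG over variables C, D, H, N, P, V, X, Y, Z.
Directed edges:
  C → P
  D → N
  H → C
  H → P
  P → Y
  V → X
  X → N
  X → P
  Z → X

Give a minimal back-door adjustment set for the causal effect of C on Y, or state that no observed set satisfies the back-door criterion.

desc(C)\{C}={P,Y}; candidates ⊆ {D,H,N,V,X,Z}.
size 0: {}; under {} C still reaches {H,P,Y} ∋ Y.
{H}: C⊥Y given {H} in G with C→· removed — back-door holds.

C→Y: minimal back-door set {H}.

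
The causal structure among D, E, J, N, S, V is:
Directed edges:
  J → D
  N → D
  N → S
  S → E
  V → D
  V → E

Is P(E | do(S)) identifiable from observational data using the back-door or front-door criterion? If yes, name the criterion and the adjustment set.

P(E|do(S)): backdoor, adjust for ∅.

desc(S)\{S}={E}; candidates ⊆ {D,J,N,V}.
∅: S⊥E given ∅ in G with S→· removed — back-door holds.
P(E|do(S)) = P(E|S) — no adjustment needed.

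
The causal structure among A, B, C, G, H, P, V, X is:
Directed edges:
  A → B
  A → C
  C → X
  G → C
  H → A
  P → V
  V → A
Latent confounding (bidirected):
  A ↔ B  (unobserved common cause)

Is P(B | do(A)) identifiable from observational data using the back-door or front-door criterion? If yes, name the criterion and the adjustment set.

desc(A)\{A}={B,C,X}; candidates ⊆ {G,H,P,V}.
A↔B: latent back-door arc(s) into A.
size 0: {}; under {} A still reaches {B,H,P,V} ∋ B.
size 1: {G}, {H}, {P} …(+1); under {G} A still reaches {B,H,P,V} ∋ B.
size 2: {G,H}, {G,P}, {G,V} …(+3); under {G,H} A still reaches {B,P,V} ∋ B.
A↔B cannot be blocked by any observed set — no back-door set.
No mediator lies on a directed A→…→B path.
Neither criterion identifies P(B|do(A)) in this graph.

P(B|do(A)): not identifiable (no BD/FD set).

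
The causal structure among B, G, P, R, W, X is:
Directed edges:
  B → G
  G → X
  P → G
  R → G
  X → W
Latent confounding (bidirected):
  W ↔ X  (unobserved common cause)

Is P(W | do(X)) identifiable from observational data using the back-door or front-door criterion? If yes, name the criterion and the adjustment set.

P(W|do(X)): not identifiable (no BD/FD set).

desc(X)\{X}={W}; candidates ⊆ {B,G,P,R}.
X↔W: latent back-door arc(s) into X.
size 0: {}; under {} X still reaches {B,G,P,R,W} ∋ W.
size 1: {B}, {G}, {P} …(+1); under {B} X still reaches {G,P,R,W} ∋ W.
size 2: {B,G}, {B,P}, {B,R} …(+3); under {B,G} X still reaches {W} ∋ W.
X↔W cannot be blocked by any observed set — no back-door set.
No mediator lies on a directed X→…→W path.
Neither criterion identifies P(W|do(X)) in this graph.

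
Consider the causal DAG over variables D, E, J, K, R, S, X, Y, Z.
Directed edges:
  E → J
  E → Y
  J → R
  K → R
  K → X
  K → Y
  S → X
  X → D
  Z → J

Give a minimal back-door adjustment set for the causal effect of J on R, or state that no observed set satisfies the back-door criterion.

J→R: minimal back-door set ∅.

desc(J)\{J}={R}; candidates ⊆ {D,E,K,S,X,Y,Z}.
∅: J⊥R given ∅ in G with J→· removed — back-door holds.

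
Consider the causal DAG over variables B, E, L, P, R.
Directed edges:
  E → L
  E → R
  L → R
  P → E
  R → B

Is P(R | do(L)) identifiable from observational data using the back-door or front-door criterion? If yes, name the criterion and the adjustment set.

desc(L)\{L}={B,R}; candidates ⊆ {E,P}.
size 0: {}; under {} L still reaches {B,E,P,R} ∋ R.
{E}: L⊥R given {E} in G with L→· removed — back-door holds.
P(R|do(L)) = Σ_{E} P(R|L,E)·P(E).

P(R|do(L)): backdoor, adjust for {E}.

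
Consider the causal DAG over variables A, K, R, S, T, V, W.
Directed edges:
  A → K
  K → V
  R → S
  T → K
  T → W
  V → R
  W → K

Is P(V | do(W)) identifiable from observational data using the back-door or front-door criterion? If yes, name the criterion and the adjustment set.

desc(W)\{W}={K,R,S,V}; candidates ⊆ {A,T}.
size 0: {}; under {} W still reaches {K,R,S,T,V} ∋ V.
{T}: W⊥V given {T} in G with W→· removed — back-door holds.
P(V|do(W)) = Σ_{T} P(V|W,T)·P(T).

P(V|do(W)): backdoor, adjust for {T}.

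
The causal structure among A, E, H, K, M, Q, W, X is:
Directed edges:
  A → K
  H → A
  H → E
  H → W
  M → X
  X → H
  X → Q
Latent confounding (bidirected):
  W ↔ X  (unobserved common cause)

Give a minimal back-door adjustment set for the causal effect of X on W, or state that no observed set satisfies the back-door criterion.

X→W: no observed back-door set.

desc(X)\{X}={A,E,H,K,Q,W}; candidates ⊆ {M}.
X↔W: latent back-door arc(s) into X.
size 0: {}; under {} X still reaches {M,W} ∋ W.
size 1: {M}; under {M} X still reaches {W} ∋ W.
X↔W cannot be blocked by any observed set — no back-door set.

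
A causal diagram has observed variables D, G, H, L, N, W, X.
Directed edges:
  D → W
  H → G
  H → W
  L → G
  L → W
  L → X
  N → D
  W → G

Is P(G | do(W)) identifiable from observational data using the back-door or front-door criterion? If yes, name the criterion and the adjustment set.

P(G|do(W)): backdoor, adjust for {H, L}.

desc(W)\{W}={G}; candidates ⊆ {D,H,L,N,X}.
size 0: {}; under {} W still reaches {D,G,H,L,N,X} ∋ G.
size 1: {D}, {H}, {L} …(+2); under {D} W still reaches {G,H,L,X} ∋ G.
{H,L}: W⊥G given {H,L} in G with W→· removed — back-door holds.
P(G|do(W)) = Σ_{H,L} P(G|W,H,L)·P(H,L).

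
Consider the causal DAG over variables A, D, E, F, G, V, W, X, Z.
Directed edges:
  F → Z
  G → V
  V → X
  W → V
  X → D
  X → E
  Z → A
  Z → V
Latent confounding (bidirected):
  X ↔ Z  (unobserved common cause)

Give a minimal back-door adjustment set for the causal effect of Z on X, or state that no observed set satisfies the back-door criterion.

Z→X: no observed back-door set.

desc(Z)\{Z}={A,D,E,V,X}; candidates ⊆ {F,G,W}.
Z↔X: latent back-door arc(s) into Z.
size 0: {}; under {} Z still reaches {D,E,F,X} ∋ X.
size 1: {F}, {G}, {W}; under {F} Z still reaches {D,E,X} ∋ X.
size 2: {F,G}, {F,W}, {G,W}; under {F,G} Z still reaches {D,E,X} ∋ X.
Z↔X cannot be blocked by any observed set — no back-door set.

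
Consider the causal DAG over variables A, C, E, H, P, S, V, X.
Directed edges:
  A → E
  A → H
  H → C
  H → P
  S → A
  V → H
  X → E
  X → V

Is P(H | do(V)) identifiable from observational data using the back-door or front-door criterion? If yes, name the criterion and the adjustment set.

desc(V)\{V}={C,H,P}; candidates ⊆ {A,E,S,X}.
∅: V⊥H given ∅ in G with V→· removed — back-door holds.
P(H|do(V)) = P(H|V) — no adjustment needed.

P(H|do(V)): backdoor, adjust for ∅.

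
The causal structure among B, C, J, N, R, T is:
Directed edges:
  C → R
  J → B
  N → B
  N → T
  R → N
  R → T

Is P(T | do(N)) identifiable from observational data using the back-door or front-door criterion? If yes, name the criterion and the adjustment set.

desc(N)\{N}={B,T}; candidates ⊆ {C,J,R}.
size 0: {}; under {} N still reaches {C,R,T} ∋ T.
{R}: N⊥T given {R} in G with N→· removed — back-door holds.
P(T|do(N)) = Σ_{R} P(T|N,R)·P(R).

P(T|do(N)): backdoor, adjust for {R}.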